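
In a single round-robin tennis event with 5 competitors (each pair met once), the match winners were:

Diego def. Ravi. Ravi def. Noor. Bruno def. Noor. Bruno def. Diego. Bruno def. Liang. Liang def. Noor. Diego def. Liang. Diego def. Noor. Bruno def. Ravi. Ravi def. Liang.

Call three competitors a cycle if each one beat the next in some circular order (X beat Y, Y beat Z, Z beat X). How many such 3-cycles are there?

Of the C(5,3) = 10 triples, the cyclic ones are: none.
That is 0.

0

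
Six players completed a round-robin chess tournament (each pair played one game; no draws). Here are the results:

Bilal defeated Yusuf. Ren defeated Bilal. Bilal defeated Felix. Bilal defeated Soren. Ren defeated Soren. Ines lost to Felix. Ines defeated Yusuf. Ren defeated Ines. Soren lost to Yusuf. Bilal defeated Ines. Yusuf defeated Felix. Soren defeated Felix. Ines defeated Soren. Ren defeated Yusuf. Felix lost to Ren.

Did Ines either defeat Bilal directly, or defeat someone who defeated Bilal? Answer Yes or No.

No

Ines did not beat Bilal directly.
Ines beat Yusuf, Soren, but each of them lost to Bilal. No two-step path.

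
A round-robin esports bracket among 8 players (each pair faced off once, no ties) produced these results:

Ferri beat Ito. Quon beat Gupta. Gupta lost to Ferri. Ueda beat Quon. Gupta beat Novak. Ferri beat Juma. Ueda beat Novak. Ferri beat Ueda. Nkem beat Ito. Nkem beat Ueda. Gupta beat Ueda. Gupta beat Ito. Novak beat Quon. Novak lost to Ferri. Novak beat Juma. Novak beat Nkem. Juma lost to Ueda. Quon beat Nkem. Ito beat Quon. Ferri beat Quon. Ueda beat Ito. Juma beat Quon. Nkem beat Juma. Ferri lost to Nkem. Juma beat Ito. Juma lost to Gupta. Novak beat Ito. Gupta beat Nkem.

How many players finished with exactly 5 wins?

1

Win totals: Juma 2, Nkem 4, Novak 4, Ito 1, Ueda 4, Ferri 6, Gupta 5, Quon 2.
Exactly 5: Gupta — 1 player.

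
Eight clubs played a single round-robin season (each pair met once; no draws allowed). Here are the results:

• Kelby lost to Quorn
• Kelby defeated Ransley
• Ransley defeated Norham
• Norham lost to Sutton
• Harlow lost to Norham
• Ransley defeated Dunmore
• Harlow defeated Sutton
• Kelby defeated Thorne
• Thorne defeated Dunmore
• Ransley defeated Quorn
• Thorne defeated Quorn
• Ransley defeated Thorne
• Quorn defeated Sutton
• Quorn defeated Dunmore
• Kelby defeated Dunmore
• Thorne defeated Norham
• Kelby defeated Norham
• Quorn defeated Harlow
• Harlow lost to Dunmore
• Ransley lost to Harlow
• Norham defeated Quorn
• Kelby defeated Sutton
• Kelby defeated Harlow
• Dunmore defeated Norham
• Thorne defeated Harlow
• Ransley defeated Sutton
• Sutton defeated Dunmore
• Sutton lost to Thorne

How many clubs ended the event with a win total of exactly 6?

1

Win totals: Sutton 2, Dunmore 2, Ransley 5, Quorn 4, Thorne 5, Harlow 2, Kelby 6, Norham 2.
Exactly 6: Kelby — 1 club.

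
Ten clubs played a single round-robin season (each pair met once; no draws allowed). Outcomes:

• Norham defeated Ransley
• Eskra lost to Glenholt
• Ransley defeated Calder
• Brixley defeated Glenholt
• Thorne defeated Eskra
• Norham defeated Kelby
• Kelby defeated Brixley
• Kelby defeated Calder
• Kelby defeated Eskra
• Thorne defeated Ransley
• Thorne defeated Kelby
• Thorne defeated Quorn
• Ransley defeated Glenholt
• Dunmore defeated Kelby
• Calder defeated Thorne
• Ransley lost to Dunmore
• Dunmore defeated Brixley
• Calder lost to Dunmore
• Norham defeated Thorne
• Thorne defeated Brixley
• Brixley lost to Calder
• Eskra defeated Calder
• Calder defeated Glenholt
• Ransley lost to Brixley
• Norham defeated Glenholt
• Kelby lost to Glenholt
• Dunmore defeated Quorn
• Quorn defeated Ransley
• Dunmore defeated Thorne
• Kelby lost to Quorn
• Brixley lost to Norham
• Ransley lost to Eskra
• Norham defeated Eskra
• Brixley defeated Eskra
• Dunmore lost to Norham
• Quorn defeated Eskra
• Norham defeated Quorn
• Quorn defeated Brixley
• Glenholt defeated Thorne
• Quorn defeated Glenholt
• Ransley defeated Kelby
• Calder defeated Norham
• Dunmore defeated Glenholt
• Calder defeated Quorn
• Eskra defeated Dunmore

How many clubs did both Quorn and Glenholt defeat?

2

Quorn beat: Glenholt, Eskra, Brixley, Ransley, Kelby.
Glenholt beat: Eskra, Kelby, Thorne.
Both beat: Eskra, Kelby — 2.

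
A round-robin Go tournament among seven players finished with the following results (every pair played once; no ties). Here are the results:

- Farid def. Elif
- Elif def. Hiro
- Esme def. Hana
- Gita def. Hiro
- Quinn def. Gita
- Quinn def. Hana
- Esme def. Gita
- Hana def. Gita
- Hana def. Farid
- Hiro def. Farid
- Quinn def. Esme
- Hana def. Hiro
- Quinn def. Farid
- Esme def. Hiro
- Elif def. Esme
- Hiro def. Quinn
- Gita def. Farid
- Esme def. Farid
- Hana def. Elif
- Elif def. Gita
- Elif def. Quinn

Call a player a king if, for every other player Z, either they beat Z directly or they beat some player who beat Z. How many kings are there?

Farid cannot reach Hana in two steps.
Hiro reaches everyone (king).
Esme reaches everyone (king).
Hana reaches everyone (king).
Quinn reaches everyone (king).
Gita cannot reach Esme, Hana in two steps.
Elif reaches everyone (king).
Kings: Hiro, Esme, Hana, Quinn, Elif — 5.

5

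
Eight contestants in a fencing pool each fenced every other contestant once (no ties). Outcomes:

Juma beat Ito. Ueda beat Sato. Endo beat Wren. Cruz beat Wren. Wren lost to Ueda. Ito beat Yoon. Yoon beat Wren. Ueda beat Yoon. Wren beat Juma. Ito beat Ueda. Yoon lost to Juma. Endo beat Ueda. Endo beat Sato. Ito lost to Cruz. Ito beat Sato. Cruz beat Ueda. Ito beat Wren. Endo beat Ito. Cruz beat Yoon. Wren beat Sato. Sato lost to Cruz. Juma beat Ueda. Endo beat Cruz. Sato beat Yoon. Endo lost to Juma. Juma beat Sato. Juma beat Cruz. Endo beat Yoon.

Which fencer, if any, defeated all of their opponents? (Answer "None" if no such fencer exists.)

Highest win total is Juma with 6 (out of 7 possible).
Juma lost to Wren, so no fencer went undefeated.

None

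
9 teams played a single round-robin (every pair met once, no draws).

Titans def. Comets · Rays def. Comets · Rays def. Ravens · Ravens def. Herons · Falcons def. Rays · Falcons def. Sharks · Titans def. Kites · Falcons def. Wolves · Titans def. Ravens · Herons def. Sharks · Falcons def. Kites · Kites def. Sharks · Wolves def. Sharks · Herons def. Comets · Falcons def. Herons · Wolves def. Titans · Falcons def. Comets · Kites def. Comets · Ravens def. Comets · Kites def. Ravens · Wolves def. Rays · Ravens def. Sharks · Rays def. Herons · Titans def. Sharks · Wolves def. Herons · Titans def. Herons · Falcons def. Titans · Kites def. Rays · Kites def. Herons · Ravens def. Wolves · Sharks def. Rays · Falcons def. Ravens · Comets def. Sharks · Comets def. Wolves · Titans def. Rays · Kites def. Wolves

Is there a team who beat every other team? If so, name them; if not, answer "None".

Falcons has 8 wins out of 8 opponents — a perfect record.

Falcons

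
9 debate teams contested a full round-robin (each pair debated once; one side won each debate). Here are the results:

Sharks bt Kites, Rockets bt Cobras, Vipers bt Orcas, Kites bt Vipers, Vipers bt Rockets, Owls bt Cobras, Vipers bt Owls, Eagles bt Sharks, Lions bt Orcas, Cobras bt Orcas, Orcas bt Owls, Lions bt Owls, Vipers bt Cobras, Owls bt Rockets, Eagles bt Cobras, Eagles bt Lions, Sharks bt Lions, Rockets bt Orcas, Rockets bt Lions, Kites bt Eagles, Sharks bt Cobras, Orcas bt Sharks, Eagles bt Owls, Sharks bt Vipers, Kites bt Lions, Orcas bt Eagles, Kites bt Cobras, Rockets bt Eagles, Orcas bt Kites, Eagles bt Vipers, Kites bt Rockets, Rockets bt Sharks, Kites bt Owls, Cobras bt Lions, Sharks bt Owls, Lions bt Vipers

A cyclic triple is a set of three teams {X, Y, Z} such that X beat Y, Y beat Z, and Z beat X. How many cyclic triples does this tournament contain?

22

Win totals: Owls 2, Cobras 2, Lions 3, Eagles 5, Kites 6, Vipers 4, Orcas 4, Sharks 5, Rockets 5.
A team with w wins dominates both others in C(w,2) triples; summing gives 1 + 1 + 3 + 10 + 15 + 6 + 6 + 10 + 10 = 62 transitive triples.
Total triples C(9,3) = 84, so cyclic triples = 84 − 62 = 22.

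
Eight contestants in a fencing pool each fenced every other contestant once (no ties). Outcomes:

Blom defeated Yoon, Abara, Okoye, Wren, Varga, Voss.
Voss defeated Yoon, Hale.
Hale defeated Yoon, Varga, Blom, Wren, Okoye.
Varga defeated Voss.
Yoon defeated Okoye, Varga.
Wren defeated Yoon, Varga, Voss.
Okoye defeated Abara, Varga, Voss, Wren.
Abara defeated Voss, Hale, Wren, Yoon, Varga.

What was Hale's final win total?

Hale's results: beat Blom, Varga, Yoon, Wren, Okoye; lost to Voss, Abara.
That is 5 wins.

5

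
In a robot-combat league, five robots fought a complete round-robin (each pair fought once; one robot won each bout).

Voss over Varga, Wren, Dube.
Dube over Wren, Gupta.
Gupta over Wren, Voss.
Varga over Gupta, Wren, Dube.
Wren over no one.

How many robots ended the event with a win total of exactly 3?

2

Win totals: Dube 2, Gupta 2, Voss 3, Varga 3, Wren 0.
Exactly 3: Voss, Varga — 2 robots.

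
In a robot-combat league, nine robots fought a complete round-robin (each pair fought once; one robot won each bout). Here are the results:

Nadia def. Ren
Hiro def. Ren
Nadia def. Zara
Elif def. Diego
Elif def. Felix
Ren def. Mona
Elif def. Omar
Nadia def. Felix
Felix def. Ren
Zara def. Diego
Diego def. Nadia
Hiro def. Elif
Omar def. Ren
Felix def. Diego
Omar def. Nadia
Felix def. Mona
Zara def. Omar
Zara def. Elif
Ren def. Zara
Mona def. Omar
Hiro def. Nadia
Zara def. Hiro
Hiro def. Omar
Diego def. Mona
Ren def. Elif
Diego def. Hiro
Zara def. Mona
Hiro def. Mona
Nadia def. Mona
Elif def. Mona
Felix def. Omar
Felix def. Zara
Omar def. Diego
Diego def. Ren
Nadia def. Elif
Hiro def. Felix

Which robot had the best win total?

Win totals: Mona 1, Nadia 5, Omar 3, Ren 3, Diego 4, Hiro 6, Felix 5, Zara 5, Elif 4.
Hiro leads with 6 wins (next highest: 5).

Hiro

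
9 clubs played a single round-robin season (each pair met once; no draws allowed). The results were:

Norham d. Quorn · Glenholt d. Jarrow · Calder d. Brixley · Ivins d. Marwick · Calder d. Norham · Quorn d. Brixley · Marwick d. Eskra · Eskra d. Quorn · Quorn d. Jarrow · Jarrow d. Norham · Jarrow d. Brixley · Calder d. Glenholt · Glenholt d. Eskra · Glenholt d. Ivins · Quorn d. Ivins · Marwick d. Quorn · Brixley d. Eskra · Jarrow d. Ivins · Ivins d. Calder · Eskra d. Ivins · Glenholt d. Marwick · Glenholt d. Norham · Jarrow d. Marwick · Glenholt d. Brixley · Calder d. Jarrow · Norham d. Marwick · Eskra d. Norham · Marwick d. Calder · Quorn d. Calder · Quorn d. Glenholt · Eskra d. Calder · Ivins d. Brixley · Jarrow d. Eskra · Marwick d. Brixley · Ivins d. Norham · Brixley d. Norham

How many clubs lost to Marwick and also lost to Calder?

1

Marwick beat: Quorn, Calder, Eskra, Brixley.
Calder beat: Glenholt, Jarrow, Norham, Brixley.
Both beat: Brixley — 1.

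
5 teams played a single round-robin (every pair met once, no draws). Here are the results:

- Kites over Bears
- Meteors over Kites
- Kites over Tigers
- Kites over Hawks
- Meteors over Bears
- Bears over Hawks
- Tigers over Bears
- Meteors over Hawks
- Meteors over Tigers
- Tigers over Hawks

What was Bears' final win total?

Bears' results: beat Hawks; lost to Tigers, Kites, Meteors.
That is 1 win.

1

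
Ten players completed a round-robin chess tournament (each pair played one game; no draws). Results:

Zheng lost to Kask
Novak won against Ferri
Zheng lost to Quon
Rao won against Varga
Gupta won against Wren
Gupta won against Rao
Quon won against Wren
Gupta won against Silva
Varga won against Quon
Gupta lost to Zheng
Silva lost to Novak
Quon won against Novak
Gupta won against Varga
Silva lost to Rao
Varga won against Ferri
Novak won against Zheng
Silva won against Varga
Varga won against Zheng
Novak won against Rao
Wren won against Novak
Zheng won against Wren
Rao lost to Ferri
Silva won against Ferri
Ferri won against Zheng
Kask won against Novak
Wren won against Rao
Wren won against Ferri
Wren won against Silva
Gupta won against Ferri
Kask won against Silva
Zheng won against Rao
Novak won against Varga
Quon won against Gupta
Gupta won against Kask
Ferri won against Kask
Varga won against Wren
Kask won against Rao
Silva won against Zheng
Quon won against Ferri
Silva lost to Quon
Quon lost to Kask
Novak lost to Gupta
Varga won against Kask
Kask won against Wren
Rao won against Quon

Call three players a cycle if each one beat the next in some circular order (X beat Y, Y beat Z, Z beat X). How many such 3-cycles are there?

31

Win totals: Zheng 3, Varga 5, Quon 6, Ferri 3, Novak 5, Wren 4, Kask 6, Rao 3, Silva 3, Gupta 7.
A player with w wins dominates both others in C(w,2) triples; summing gives 3 + 10 + 15 + 3 + 10 + 6 + 15 + 3 + 3 + 21 = 89 transitive triples.
Total triples C(10,3) = 120, so cyclic triples = 120 − 89 = 31.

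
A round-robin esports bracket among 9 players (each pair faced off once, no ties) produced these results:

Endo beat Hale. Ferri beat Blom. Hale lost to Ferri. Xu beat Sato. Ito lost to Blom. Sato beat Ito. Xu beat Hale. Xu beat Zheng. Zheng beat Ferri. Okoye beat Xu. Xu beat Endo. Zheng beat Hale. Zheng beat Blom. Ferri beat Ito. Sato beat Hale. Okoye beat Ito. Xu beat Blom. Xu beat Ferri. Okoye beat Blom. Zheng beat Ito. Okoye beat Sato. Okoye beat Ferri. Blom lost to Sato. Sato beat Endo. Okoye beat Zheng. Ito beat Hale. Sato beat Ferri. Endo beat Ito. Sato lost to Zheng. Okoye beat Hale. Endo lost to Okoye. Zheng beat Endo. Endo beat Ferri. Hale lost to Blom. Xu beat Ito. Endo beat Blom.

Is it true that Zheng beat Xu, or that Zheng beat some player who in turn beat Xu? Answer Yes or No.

No

Zheng did not beat Xu directly.
Zheng beat Ito, Hale, Endo, Blom, Sato, Ferri, but each of them lost to Xu. No two-step path.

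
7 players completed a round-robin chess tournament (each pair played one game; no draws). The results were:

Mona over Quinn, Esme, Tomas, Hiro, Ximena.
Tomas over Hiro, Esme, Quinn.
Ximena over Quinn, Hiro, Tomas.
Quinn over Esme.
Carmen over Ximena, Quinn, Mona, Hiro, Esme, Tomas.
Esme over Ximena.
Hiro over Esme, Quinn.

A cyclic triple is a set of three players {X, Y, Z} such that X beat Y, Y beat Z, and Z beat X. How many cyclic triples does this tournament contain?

3

Win totals: Mona 5, Tomas 3, Hiro 2, Carmen 6, Quinn 1, Ximena 3, Esme 1.
A player with w wins dominates both others in C(w,2) triples; summing gives 10 + 3 + 1 + 15 + 0 + 3 + 0 = 32 transitive triples.
Total triples C(7,3) = 35, so cyclic triples = 35 − 32 = 3.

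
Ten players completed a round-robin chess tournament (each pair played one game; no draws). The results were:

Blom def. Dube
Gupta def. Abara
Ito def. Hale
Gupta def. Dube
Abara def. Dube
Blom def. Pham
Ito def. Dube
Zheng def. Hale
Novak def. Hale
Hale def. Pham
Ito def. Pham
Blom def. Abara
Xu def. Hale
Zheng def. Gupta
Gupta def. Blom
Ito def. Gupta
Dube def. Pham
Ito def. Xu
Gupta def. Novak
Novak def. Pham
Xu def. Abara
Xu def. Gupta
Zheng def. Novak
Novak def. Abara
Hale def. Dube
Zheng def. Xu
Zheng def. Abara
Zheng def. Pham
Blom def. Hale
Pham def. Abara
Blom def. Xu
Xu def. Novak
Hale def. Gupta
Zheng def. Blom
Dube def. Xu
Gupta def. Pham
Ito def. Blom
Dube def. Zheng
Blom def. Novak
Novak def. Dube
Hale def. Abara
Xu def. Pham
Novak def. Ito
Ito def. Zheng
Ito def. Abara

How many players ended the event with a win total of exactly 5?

3

Win totals: Ito 8, Abara 1, Zheng 7, Dube 3, Hale 4, Blom 6, Xu 5, Gupta 5, Novak 5, Pham 1.
Exactly 5: Xu, Gupta, Novak — 3 players.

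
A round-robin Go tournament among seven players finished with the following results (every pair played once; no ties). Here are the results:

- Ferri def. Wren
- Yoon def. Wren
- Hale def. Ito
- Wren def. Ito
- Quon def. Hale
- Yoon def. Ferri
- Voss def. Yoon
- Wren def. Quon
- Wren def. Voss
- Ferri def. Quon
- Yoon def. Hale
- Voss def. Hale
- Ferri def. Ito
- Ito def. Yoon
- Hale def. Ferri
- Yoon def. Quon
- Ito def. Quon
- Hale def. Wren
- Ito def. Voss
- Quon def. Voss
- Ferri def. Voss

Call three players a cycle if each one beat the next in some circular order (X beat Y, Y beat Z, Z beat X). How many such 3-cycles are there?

Win totals: Ito 3, Wren 3, Hale 3, Voss 2, Yoon 4, Quon 2, Ferri 4.
A player with w wins dominates both others in C(w,2) triples; summing gives 3 + 3 + 3 + 1 + 6 + 1 + 6 = 23 transitive triples.
Total triples C(7,3) = 35, so cyclic triples = 35 − 23 = 12.

12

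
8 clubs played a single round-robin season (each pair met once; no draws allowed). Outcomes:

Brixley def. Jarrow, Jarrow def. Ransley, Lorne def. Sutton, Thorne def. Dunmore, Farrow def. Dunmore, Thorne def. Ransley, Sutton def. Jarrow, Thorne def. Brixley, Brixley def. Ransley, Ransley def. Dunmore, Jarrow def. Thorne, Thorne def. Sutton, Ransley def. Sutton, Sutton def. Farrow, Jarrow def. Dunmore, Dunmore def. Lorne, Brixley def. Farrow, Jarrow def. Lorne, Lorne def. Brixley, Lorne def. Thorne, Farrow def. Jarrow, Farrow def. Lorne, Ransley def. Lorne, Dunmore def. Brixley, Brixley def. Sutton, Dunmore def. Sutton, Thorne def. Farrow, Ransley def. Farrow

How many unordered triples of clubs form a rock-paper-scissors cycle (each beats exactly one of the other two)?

Win totals: Farrow 3, Dunmore 3, Lorne 3, Brixley 4, Thorne 5, Sutton 2, Ransley 4, Jarrow 4.
A club with w wins dominates both others in C(w,2) triples; summing gives 3 + 3 + 3 + 6 + 10 + 1 + 6 + 6 = 38 transitive triples.
Total triples C(8,3) = 56, so cyclic triples = 56 − 38 = 18.

18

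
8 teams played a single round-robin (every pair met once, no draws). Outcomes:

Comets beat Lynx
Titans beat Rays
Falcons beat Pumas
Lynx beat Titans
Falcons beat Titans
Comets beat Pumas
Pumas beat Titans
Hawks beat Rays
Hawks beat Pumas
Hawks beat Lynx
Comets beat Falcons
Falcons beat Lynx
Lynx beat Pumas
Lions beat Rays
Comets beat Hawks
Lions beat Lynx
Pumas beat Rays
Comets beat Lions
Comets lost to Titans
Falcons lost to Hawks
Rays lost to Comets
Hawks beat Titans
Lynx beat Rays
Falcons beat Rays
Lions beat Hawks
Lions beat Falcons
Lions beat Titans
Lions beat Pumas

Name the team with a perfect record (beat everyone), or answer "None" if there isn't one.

None

Highest win total is Lions with 6 (out of 7 possible).
Lions lost to Comets, so no team went undefeated.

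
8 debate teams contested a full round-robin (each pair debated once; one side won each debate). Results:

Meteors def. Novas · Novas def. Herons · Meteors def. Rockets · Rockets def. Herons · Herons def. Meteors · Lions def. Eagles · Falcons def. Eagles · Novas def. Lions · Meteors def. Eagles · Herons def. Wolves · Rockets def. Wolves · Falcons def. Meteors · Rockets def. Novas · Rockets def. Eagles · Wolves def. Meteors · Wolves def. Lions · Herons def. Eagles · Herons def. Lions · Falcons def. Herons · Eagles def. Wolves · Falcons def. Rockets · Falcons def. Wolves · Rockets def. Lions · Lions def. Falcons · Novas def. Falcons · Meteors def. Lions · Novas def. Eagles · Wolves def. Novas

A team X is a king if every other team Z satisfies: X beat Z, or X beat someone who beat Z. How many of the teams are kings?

Rockets reaches everyone (king).
Eagles cannot reach Rockets, Falcons, Herons in two steps.
Meteors reaches everyone (king).
Novas reaches everyone (king).
Falcons reaches everyone (king).
Herons reaches everyone (king).
Wolves reaches everyone (king).
Lions cannot reach Novas in two steps.
Kings: Rockets, Meteors, Novas, Falcons, Herons, Wolves — 6.

6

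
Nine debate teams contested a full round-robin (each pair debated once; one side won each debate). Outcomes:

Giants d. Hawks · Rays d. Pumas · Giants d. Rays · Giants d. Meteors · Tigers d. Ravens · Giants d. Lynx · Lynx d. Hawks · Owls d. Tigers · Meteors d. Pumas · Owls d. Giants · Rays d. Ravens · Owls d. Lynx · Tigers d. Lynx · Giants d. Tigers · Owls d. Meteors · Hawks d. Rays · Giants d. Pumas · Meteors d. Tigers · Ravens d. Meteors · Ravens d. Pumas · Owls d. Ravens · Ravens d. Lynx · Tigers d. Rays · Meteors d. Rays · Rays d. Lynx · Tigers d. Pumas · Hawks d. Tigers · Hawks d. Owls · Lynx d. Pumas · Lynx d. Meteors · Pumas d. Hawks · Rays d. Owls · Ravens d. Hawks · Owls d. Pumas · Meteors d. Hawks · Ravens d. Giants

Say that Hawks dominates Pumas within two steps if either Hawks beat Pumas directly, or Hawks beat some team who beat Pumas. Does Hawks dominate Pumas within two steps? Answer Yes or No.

Hawks did not beat Pumas directly.
Hawks beat Owls, Rays, Tigers. Of those, Owls beat Pumas.

Yes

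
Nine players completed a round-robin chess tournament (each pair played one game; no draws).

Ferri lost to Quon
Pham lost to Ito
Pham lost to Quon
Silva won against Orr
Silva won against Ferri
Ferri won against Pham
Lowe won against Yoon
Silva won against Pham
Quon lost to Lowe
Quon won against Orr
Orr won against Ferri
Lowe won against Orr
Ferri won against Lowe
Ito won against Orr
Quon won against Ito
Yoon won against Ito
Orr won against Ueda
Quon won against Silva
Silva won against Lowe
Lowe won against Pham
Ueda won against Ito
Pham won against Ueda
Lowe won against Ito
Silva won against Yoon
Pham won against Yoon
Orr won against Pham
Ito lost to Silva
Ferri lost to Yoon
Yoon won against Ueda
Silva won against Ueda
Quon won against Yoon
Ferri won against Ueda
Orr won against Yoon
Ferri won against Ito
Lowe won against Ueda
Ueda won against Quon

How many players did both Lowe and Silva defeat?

5

Lowe beat: Yoon, Ito, Orr, Ueda, Pham, Quon.
Silva beat: Lowe, Ferri, Yoon, Ito, Orr, Ueda, Pham.
Both beat: Yoon, Ito, Orr, Ueda, Pham — 5.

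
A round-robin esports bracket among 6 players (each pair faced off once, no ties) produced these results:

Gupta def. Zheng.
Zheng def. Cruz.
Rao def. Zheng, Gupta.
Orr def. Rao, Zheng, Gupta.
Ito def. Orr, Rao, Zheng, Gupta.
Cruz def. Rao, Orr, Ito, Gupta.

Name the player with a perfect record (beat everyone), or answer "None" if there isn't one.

Highest win total is Ito with 4 (out of 5 possible).
Ito lost to Cruz, so no player went undefeated.

None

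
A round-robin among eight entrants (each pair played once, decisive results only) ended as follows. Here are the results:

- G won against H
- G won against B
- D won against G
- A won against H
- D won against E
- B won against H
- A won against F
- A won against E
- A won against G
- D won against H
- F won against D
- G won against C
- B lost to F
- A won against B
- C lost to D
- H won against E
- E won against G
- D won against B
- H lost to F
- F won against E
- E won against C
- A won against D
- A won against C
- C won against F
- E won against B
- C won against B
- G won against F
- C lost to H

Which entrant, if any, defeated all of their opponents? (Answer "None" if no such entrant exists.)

A

A has 7 wins out of 7 opponents — a perfect record.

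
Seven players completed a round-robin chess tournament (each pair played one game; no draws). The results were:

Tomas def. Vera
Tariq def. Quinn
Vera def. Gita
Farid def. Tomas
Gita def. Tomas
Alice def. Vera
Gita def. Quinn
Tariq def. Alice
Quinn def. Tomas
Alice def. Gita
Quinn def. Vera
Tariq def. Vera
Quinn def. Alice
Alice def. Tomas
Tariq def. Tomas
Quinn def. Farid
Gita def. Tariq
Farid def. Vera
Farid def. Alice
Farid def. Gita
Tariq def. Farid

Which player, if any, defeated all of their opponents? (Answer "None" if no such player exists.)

Highest win total is Tariq with 5 (out of 6 possible).
Tariq lost to Gita, so no player went undefeated.

None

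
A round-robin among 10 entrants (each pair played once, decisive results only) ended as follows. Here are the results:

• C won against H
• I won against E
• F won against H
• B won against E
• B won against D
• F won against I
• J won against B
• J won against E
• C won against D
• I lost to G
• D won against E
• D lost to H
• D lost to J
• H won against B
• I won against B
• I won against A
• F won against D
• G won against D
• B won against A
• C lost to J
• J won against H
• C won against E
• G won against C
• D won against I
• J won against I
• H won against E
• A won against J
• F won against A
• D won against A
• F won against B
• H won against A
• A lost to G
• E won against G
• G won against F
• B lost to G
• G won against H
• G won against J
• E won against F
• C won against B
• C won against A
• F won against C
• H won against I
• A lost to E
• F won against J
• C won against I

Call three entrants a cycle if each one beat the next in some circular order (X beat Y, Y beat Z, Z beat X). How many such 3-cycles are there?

Win totals: A 1, B 3, C 6, D 3, E 3, F 7, G 8, H 5, I 3, J 6.
An entrant with w wins dominates both others in C(w,2) triples; summing gives 0 + 3 + 15 + 3 + 3 + 21 + 28 + 10 + 3 + 15 = 101 transitive triples.
Total triples C(10,3) = 120, so cyclic triples = 120 − 101 = 19.

19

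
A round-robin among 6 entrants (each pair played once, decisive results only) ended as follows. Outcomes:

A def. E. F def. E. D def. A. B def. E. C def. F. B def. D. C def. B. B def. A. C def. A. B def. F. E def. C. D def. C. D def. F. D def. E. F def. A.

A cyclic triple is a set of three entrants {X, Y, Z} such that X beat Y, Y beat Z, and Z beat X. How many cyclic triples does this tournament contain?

4

Of the C(6,3) = 20 triples, the cyclic ones are: {A, C, E}; {B, C, D}; {B, C, E}; {C, E, F}.
That is 4.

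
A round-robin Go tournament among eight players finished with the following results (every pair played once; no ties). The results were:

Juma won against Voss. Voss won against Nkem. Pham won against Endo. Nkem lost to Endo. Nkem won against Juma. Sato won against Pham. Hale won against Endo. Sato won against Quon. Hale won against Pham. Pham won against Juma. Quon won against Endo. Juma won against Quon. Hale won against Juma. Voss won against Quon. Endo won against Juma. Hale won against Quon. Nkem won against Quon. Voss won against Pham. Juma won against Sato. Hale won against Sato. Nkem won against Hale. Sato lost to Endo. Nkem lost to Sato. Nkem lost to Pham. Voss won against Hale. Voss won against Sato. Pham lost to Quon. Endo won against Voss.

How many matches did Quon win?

2

Quon's results: beat Endo, Pham; lost to Hale, Nkem, Sato, Voss, Juma.
That is 2 wins.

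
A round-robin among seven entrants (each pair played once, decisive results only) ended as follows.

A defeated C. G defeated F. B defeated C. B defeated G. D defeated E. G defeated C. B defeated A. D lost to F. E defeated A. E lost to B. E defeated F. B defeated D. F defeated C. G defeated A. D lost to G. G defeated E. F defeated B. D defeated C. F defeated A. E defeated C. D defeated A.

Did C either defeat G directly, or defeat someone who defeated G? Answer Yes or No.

C did not beat G directly.
C beat no one, so there is no intermediate entrant.

No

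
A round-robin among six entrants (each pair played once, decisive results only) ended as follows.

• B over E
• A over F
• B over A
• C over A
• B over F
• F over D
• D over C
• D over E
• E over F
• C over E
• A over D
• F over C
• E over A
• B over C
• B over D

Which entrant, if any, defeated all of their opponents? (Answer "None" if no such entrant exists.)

B

B has 5 wins out of 5 opponents — a perfect record.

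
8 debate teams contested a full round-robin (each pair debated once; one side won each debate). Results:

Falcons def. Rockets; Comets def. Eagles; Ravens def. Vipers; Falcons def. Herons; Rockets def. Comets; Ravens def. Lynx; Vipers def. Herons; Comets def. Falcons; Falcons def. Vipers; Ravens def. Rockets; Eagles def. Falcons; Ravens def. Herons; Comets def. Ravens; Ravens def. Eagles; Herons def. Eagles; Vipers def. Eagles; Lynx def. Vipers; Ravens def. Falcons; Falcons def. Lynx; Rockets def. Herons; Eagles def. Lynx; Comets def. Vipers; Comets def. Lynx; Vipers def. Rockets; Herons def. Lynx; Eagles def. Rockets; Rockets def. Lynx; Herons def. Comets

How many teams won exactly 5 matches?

1

Win totals: Eagles 3, Vipers 3, Rockets 3, Comets 5, Herons 3, Lynx 1, Ravens 6, Falcons 4.
Exactly 5: Comets — 1 team.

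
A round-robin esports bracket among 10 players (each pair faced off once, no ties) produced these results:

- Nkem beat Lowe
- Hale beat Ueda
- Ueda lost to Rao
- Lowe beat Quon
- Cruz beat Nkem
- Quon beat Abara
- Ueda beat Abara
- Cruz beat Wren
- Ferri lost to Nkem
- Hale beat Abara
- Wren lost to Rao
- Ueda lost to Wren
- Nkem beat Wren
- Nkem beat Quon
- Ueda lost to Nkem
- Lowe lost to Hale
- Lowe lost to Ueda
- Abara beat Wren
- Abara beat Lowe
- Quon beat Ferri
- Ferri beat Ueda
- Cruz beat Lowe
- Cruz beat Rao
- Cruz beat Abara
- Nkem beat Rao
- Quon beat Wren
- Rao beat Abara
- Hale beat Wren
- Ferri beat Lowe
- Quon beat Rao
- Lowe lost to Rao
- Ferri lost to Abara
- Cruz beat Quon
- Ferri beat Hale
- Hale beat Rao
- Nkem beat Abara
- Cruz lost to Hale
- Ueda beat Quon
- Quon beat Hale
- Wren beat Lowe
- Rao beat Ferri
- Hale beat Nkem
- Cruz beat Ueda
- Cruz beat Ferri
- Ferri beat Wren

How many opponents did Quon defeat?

5

Quon's results: beat Hale, Rao, Abara, Ferri, Wren; lost to Lowe, Ueda, Nkem, Cruz.
That is 5 wins.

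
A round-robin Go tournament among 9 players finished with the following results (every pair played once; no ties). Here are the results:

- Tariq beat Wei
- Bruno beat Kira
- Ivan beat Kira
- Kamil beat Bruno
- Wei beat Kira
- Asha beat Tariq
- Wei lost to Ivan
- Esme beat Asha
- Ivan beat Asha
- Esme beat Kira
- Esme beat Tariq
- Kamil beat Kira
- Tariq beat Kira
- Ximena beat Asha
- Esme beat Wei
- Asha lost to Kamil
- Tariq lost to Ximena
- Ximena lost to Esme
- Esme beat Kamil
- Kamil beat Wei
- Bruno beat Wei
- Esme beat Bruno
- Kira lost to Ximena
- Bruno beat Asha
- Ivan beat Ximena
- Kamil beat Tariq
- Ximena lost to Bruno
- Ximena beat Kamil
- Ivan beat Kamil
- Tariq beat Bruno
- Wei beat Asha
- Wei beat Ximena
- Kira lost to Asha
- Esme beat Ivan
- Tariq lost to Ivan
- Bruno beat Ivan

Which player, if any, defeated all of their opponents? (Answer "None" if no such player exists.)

Esme has 8 wins out of 8 opponents — a perfect record.

Esme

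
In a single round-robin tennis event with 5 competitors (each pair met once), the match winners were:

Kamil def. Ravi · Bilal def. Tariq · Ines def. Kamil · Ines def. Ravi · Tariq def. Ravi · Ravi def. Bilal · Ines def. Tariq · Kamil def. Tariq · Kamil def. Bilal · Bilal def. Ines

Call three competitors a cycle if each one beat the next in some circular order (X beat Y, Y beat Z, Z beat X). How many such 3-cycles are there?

Win totals: Bilal 2, Ravi 1, Ines 3, Kamil 3, Tariq 1.
A competitor with w wins dominates both others in C(w,2) triples; summing gives 1 + 0 + 3 + 3 + 0 = 7 transitive triples.
Total triples C(5,3) = 10, so cyclic triples = 10 − 7 = 3.

3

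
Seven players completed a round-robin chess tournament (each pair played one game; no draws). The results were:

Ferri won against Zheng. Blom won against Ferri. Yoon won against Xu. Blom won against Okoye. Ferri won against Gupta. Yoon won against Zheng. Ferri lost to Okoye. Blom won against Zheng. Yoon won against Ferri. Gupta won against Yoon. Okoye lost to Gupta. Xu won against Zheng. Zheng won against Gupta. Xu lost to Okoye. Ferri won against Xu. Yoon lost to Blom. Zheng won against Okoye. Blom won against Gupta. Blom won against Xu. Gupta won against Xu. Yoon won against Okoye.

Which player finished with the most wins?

Blom

Win totals: Zheng 2, Ferri 3, Gupta 3, Okoye 2, Xu 1, Blom 6, Yoon 4.
Blom leads with 6 wins (next highest: 4).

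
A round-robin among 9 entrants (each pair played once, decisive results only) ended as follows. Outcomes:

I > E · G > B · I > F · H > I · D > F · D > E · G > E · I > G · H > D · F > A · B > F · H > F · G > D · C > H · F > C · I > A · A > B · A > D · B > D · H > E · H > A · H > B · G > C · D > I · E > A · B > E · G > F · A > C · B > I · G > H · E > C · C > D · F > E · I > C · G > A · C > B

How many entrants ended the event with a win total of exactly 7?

1

Win totals: A 3, B 4, C 3, D 3, E 2, F 3, G 7, H 6, I 5.
Exactly 7: G — 1 entrant.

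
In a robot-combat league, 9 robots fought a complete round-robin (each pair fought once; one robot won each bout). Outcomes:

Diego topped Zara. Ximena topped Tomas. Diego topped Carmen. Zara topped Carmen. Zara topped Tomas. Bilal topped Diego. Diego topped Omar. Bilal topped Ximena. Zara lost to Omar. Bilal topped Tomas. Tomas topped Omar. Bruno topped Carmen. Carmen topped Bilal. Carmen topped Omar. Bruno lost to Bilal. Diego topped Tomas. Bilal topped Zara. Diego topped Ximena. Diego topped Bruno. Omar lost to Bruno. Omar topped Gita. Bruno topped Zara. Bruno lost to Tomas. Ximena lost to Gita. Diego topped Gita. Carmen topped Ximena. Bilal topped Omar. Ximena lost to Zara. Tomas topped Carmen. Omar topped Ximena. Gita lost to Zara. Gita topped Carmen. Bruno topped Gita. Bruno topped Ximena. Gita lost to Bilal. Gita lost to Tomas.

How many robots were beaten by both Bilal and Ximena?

1

Bilal beat: Gita, Zara, Ximena, Bruno, Diego, Tomas, Omar.
Ximena beat: Tomas.
Both beat: Tomas — 1.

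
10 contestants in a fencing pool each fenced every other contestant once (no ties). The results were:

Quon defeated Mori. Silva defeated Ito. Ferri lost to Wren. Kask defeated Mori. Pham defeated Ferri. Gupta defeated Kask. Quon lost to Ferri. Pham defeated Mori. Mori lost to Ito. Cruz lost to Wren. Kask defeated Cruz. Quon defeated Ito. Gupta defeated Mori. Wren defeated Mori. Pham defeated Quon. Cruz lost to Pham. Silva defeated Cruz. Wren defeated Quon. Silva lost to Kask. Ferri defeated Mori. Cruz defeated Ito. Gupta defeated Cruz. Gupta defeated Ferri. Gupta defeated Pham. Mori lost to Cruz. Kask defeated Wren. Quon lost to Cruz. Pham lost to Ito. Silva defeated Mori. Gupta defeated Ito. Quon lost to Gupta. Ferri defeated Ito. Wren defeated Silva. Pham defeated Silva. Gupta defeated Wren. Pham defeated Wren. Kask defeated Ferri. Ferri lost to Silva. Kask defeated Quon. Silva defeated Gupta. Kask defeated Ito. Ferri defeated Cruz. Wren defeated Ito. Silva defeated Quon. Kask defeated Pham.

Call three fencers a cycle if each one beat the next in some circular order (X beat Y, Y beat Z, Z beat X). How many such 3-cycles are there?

Win totals: Quon 2, Ito 2, Ferri 4, Pham 6, Silva 6, Kask 8, Wren 6, Cruz 3, Gupta 8, Mori 0.
A fencer with w wins dominates both others in C(w,2) triples; summing gives 1 + 1 + 6 + 15 + 15 + 28 + 15 + 3 + 28 + 0 = 112 transitive triples.
Total triples C(10,3) = 120, so cyclic triples = 120 − 112 = 8.

8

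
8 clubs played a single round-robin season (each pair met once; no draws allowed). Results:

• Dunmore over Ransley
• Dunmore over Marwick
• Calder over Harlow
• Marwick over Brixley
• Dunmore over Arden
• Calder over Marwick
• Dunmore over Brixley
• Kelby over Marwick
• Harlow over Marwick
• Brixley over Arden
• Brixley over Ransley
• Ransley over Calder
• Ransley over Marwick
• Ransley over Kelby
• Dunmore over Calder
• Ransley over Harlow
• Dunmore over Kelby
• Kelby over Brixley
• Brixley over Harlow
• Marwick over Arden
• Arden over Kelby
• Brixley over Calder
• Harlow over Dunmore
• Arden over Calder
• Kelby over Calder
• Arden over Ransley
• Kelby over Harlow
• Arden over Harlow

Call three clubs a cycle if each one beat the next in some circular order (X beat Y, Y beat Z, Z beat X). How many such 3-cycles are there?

14

Win totals: Kelby 4, Calder 2, Dunmore 6, Brixley 4, Arden 4, Marwick 2, Harlow 2, Ransley 4.
A club with w wins dominates both others in C(w,2) triples; summing gives 6 + 1 + 15 + 6 + 6 + 1 + 1 + 6 = 42 transitive triples.
Total triples C(8,3) = 56, so cyclic triples = 56 − 42 = 14.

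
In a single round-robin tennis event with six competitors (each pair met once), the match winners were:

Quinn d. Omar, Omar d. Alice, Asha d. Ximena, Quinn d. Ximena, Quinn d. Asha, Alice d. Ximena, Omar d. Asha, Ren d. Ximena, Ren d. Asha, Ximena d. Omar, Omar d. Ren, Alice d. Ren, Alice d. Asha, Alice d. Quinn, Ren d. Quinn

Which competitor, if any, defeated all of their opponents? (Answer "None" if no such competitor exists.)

None

Highest win total is Alice with 4 (out of 5 possible).
Alice lost to Omar, so no competitor went undefeated.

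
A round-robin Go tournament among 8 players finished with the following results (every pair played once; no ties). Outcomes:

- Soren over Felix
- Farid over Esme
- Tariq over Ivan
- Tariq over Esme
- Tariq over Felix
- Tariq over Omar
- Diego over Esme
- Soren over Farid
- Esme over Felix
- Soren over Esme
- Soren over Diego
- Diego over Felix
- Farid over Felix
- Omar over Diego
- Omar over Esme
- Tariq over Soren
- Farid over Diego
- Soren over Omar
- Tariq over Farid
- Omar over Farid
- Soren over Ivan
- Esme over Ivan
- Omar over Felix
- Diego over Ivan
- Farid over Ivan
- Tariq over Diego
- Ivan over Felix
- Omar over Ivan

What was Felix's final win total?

0

Felix's results: beat no one; lost to Omar, Farid, Soren, Tariq, Ivan, Diego, Esme.
That is 0 wins.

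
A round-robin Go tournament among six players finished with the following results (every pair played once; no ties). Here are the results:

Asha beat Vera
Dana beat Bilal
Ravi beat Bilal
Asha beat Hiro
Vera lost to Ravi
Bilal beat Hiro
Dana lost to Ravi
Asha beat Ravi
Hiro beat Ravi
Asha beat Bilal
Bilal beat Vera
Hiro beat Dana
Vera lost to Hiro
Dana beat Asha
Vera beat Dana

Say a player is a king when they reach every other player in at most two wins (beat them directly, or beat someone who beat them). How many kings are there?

Dana reaches everyone (king).
Bilal cannot reach Asha in two steps.
Asha reaches everyone (king).
Ravi reaches everyone (king).
Vera cannot reach Ravi, Hiro in two steps.
Hiro reaches everyone (king).
Kings: Dana, Asha, Ravi, Hiro — 4.

4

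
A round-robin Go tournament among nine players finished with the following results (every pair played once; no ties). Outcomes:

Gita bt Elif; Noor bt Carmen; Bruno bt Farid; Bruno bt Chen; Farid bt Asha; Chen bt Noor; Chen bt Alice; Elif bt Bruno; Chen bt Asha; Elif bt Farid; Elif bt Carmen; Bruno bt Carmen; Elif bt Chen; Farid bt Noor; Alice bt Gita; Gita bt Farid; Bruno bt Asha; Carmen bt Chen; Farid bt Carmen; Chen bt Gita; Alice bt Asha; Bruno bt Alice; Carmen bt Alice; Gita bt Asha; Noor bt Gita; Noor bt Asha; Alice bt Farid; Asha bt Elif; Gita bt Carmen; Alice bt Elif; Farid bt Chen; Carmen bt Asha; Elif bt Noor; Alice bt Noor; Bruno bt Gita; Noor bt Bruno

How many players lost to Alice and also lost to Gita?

Alice beat: Farid, Noor, Elif, Asha, Gita.
Gita beat: Farid, Elif, Asha, Carmen.
Both beat: Farid, Elif, Asha — 3.

3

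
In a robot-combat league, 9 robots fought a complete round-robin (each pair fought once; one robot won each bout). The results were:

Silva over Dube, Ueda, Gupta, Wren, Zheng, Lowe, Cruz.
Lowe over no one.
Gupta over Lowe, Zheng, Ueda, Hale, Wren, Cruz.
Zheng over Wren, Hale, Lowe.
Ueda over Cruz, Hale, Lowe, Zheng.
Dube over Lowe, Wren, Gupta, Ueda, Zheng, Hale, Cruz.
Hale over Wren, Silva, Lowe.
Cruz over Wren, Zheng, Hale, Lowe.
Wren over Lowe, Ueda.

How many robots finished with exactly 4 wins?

2

Win totals: Gupta 6, Wren 2, Hale 3, Silva 7, Zheng 3, Cruz 4, Lowe 0, Ueda 4, Dube 7.
Exactly 4: Cruz, Ueda — 2 robots.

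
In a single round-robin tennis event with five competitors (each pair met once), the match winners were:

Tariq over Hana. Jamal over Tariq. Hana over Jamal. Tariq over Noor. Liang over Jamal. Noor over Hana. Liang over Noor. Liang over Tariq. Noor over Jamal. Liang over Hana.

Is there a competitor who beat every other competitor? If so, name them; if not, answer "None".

Liang

Liang has 4 wins out of 4 opponents — a perfect record.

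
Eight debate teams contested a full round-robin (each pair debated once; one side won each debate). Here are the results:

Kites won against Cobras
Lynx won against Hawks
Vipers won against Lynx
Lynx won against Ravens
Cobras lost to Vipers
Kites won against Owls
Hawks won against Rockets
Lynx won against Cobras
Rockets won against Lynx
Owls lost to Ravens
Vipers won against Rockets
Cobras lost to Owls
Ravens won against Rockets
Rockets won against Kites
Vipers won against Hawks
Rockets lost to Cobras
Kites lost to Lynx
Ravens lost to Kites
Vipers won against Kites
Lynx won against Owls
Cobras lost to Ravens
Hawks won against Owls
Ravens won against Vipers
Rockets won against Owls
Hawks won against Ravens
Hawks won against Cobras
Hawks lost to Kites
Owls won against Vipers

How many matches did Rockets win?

Rockets' results: beat Lynx, Kites, Owls; lost to Hawks, Cobras, Ravens, Vipers.
That is 3 wins.

3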